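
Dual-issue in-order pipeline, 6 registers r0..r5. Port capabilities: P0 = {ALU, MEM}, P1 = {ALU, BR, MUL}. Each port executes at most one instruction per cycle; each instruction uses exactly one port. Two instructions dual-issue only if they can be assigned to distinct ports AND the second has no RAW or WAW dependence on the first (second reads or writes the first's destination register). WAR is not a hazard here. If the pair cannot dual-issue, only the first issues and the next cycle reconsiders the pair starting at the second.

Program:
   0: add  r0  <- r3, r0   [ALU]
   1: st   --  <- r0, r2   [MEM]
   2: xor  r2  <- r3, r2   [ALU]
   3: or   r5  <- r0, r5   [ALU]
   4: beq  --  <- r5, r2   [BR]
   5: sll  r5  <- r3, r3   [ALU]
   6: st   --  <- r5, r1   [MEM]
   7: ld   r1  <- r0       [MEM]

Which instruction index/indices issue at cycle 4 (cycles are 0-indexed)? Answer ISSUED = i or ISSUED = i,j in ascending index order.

ISSUED = 6

#0 head=0: add i0 RAW r0
#1 head=1: st xor i1/i2 dual
#2 head=3: or i3 RAW r5
#3 head=4: beq sll i4/i5 dual
#4 head=6: st i6 no-port MEM/MEM
#5 head=7: ld i7 tail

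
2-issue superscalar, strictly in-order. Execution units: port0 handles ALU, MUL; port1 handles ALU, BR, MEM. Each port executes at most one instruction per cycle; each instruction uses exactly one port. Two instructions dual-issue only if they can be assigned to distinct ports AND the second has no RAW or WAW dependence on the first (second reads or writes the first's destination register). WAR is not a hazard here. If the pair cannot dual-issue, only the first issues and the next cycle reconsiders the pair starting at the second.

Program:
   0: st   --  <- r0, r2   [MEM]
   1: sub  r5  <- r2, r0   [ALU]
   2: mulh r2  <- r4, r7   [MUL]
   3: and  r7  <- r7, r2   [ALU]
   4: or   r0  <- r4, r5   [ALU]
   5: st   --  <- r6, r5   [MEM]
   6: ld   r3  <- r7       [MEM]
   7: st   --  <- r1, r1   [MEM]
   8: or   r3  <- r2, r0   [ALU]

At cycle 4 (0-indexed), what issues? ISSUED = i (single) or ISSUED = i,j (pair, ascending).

ISSUED = 6

0. st.MEM sub.ALU @i0,i1  | dual
1. mulh.MUL @i2  | RAW r2
2. and.ALU or.ALU @i3,i4  | dual
3. st.MEM @i5  | no-port MEM/MEM
4. ld.MEM @i6  | no-port MEM/MEM
5. st.MEM or.ALU @i7,i8  | dual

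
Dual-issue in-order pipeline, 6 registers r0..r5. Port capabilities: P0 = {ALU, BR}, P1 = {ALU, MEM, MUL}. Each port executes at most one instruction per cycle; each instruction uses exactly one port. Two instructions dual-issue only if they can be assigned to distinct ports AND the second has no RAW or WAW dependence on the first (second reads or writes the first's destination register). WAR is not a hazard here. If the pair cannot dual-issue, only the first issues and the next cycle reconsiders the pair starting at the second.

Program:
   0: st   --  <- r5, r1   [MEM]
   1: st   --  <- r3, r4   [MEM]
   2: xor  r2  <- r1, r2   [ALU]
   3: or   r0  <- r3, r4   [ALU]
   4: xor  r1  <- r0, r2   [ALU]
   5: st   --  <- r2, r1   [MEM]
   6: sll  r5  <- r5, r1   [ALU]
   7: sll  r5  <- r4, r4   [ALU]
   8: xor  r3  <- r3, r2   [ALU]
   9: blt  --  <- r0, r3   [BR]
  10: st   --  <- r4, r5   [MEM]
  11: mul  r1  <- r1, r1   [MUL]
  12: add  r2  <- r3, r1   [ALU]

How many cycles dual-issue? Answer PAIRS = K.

#0 head=0: st.MEM i0 no-port MEM/MEM
#1 head=1: st.MEM xor.ALU i1/i2 dual
#2 head=3: or.ALU i3 RAW r0
#3 head=4: xor.ALU i4 RAW r1
#4 head=5: st.MEM sll.ALU i5/i6 dual
#5 head=7: sll.ALU xor.ALU i7/i8 dual
#6 head=9: blt.BR st.MEM i9/i10 dual
#7 head=11: mul.MUL i11 RAW r1
#8 head=12: add.ALU i12 tail

PAIRS = 4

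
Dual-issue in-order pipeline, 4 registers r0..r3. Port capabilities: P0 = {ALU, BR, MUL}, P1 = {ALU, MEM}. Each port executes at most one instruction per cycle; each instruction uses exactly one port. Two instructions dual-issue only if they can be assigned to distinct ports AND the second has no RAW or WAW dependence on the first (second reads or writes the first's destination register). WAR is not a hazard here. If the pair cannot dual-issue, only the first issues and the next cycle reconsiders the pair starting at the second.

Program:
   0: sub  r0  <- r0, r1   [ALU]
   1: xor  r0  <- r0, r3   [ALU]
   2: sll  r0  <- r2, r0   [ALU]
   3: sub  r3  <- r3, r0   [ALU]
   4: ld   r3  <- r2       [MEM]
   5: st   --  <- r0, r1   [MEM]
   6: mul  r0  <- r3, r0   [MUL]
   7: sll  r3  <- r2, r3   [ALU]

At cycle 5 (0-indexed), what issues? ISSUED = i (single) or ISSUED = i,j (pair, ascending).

0. sub.ALU @i0  | RAW+WAW r0
1. xor.ALU @i1  | RAW+WAW r0
2. sll.ALU @i2  | RAW r0
3. sub.ALU @i3  | WAW r3
4. ld.MEM @i4  | no-port MEM/MEM
5. st.MEM+mul.MUL @i5+i6  | 2-wide
6. sll.ALU @i7  | tail

ISSUED = 5,6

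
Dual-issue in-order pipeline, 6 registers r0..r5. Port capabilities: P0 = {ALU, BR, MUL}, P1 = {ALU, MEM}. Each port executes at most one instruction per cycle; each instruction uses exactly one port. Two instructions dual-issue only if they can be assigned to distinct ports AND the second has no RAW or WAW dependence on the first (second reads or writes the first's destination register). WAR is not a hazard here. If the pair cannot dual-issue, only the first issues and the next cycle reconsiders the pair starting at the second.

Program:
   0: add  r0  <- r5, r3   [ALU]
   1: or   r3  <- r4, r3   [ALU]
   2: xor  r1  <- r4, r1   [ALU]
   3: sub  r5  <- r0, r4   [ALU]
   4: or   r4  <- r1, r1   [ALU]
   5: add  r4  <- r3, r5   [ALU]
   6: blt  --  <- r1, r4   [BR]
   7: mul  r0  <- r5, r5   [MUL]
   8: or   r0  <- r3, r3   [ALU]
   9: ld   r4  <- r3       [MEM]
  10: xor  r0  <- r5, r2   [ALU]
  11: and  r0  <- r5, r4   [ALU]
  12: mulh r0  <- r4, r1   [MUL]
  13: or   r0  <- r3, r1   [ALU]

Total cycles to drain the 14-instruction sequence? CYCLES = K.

0. add;or @i0/i1  | 2-wide
1. xor;sub @i2/i3  | 2-wide
2. or @i4  | WAW r4
3. add @i5  | RAW r4
4. blt @i6  | no-port BR/MUL
5. mul @i7  | WAW r0
6. or;ld @i8/i9  | 2-wide
7. xor @i10  | WAW r0
8. and @i11  | WAW r0
9. mulh @i12  | WAW r0
10. or @i13  | tail

CYCLES = 11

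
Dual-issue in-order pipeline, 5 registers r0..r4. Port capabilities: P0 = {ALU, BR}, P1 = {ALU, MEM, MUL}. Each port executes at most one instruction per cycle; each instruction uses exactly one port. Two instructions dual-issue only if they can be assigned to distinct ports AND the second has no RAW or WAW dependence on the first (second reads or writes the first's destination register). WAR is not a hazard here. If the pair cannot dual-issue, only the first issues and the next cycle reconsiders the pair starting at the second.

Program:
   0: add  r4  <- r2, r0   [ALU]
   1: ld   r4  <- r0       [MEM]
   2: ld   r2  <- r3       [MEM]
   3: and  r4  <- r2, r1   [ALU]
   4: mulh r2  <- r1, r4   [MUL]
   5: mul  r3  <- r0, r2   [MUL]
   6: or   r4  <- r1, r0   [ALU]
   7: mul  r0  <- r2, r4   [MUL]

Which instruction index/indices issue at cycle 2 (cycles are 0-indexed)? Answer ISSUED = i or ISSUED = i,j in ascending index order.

ISSUED = 2

t=0 i0:add ; WAW r4
t=1 i1:ld ; no-port MEM/MEM
t=2 i2:ld ; RAW r2
t=3 i3:and ; RAW r4
t=4 i4:mulh ; no-port MUL/MUL
t=5 i5/i6:mul;or ; pair
t=6 i7:mul ; tail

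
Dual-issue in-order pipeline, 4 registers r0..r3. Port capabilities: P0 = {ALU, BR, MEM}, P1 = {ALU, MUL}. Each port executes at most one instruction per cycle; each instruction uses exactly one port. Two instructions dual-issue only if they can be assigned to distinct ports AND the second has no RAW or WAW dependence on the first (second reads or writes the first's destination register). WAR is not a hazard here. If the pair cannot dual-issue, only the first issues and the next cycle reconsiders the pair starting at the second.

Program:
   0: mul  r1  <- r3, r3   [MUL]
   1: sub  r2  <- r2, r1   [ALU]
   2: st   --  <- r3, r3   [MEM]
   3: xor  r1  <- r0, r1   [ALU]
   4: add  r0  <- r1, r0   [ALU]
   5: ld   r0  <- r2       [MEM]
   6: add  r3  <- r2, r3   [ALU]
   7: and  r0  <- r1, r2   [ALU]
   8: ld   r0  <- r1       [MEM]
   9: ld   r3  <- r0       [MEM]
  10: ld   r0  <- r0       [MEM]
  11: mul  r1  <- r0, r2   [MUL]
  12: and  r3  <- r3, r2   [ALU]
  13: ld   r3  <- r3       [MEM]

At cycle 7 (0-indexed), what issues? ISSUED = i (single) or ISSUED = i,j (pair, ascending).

c0: i0 mul  RAW r1
c1: i1,i2 sub st  pair
c2: i3 xor  RAW r1
c3: i4 add  WAW r0
c4: i5,i6 ld add  pair
c5: i7 and  WAW r0
c6: i8 ld  no-port MEM/MEM
c7: i9 ld  no-port MEM/MEM
c8: i10 ld  RAW r0
c9: i11,i12 mul and  pair
c10: i13 ld  tail

ISSUED = 9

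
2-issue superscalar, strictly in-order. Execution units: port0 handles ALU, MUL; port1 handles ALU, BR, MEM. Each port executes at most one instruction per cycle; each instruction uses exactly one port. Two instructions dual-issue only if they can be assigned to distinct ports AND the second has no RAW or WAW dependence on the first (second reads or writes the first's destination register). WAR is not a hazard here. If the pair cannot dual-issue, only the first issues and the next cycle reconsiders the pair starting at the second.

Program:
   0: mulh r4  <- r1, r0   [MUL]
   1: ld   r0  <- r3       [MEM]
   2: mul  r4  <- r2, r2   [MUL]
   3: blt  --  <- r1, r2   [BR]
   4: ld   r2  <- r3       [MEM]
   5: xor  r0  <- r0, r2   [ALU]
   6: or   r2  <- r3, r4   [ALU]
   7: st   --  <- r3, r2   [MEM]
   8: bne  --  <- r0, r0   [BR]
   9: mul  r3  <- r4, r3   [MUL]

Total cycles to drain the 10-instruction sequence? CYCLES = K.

CYCLES = 6

t=0 i0/i1:mulh+ld ; 2-wide
t=1 i2/i3:mul+blt ; 2-wide
t=2 i4:ld ; RAW r2
t=3 i5/i6:xor+or ; 2-wide
t=4 i7:st ; no-port MEM/BR
t=5 i8/i9:bne+mul ; 2-wide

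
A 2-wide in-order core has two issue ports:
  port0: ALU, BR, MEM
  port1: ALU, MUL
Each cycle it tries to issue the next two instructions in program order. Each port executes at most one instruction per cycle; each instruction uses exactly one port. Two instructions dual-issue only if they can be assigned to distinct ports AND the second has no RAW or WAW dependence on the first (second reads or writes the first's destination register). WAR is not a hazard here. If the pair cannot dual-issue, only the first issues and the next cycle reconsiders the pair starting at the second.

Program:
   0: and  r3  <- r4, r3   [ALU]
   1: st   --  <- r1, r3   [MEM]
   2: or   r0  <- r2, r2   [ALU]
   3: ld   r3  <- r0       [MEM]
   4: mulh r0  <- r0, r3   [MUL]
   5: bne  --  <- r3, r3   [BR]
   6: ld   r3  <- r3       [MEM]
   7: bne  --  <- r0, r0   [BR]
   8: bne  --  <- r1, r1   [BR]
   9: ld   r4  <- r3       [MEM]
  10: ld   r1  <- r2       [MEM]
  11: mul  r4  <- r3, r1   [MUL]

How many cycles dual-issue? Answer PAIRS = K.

[0] i0  and  -- RAW r3
[1] i1/i2  st/or  -- dual
[2] i3  ld  -- RAW r3
[3] i4/i5  mulh/bne  -- dual
[4] i6  ld  -- no-port MEM/BR
[5] i7  bne  -- no-port BR/BR
[6] i8  bne  -- no-port BR/MEM
[7] i9  ld  -- no-port MEM/MEM
[8] i10  ld  -- RAW r1
[9] i11  mul  -- tail

PAIRS = 2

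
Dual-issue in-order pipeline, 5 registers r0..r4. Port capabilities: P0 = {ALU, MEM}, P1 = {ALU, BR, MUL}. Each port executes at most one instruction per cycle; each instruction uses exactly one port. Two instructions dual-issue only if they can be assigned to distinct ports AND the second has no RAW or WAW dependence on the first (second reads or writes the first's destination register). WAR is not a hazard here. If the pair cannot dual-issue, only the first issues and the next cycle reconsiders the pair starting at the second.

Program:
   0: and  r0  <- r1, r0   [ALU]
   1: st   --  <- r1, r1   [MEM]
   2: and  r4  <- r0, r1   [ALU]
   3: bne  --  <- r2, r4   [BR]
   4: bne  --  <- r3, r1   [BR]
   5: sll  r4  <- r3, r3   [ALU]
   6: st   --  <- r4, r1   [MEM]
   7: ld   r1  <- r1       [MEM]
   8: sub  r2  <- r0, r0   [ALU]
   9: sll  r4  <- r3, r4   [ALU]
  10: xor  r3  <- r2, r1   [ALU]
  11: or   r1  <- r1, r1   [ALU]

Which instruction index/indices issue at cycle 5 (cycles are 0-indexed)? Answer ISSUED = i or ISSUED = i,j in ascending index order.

  cy0 -> i0&i1 (and.ALU/st.MEM) 2-wide
  cy1 -> i2 (and.ALU) RAW r4
  cy2 -> i3 (bne.BR) no-port BR/BR
  cy3 -> i4&i5 (bne.BR/sll.ALU) 2-wide
  cy4 -> i6 (st.MEM) no-port MEM/MEM
  cy5 -> i7&i8 (ld.MEM/sub.ALU) 2-wide
  cy6 -> i9&i10 (sll.ALU/xor.ALU) 2-wide
  cy7 -> i11 (or.ALU) tail

ISSUED = 7,8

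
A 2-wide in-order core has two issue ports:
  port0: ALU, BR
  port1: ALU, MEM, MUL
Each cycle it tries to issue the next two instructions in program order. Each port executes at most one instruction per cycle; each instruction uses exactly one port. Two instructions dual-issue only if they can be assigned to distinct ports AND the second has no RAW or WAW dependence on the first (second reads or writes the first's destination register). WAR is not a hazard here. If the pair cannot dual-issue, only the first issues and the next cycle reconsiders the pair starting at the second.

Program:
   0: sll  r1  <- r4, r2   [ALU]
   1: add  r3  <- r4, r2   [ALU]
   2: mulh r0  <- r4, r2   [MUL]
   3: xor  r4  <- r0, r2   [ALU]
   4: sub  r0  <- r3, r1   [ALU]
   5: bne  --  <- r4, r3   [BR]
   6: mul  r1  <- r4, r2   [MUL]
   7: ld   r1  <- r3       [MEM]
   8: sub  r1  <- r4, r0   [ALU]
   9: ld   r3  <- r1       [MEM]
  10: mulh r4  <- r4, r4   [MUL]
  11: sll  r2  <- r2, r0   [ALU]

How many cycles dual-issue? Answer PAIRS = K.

PAIRS = 4

  cy0 -> i0&i1 (sll.ALU add.ALU) pair
  cy1 -> i2 (mulh.MUL) RAW r0
  cy2 -> i3&i4 (xor.ALU sub.ALU) pair
  cy3 -> i5&i6 (bne.BR mul.MUL) pair
  cy4 -> i7 (ld.MEM) WAW r1
  cy5 -> i8 (sub.ALU) RAW r1
  cy6 -> i9 (ld.MEM) no-port MEM/MUL
  cy7 -> i10&i11 (mulh.MUL sll.ALU) pair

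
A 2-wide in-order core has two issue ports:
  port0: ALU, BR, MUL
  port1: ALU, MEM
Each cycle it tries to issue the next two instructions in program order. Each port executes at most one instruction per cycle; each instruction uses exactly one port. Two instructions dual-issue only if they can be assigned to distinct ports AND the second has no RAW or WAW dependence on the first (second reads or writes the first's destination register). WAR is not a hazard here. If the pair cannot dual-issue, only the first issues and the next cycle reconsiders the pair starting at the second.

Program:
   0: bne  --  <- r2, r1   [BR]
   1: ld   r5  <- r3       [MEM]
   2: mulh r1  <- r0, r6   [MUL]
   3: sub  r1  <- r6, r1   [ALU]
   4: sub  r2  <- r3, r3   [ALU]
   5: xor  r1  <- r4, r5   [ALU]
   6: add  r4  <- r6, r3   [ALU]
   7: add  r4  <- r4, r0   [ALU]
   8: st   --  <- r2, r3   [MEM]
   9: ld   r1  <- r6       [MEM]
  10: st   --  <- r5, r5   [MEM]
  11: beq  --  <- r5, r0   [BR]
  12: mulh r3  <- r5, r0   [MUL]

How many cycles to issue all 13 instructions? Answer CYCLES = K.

CYCLES = 8

c0: i0,i1 bne/ld  2-wide
c1: i2 mulh  RAW+WAW r1
c2: i3,i4 sub/sub  2-wide
c3: i5,i6 xor/add  2-wide
c4: i7,i8 add/st  2-wide
c5: i9 ld  no-port MEM/MEM
c6: i10,i11 st/beq  2-wide
c7: i12 mulh  tail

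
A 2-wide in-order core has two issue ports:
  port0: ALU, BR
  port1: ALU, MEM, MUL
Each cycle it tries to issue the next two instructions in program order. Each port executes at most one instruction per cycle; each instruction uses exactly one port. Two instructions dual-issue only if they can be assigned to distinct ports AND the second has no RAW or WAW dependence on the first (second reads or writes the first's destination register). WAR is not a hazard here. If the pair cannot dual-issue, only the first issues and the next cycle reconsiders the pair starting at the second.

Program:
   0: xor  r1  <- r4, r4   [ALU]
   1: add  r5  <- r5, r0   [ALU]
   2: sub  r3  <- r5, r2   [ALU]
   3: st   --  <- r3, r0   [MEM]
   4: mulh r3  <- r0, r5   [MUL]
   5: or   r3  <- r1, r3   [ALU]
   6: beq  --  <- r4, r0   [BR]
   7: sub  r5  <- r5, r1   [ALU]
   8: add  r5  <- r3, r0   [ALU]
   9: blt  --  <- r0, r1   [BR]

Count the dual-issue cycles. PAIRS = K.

[0] i0&i1  xor+add  -- 2-wide
[1] i2  sub  -- RAW r3
[2] i3  st  -- no-port MEM/MUL
[3] i4  mulh  -- RAW+WAW r3
[4] i5&i6  or+beq  -- 2-wide
[5] i7  sub  -- WAW r5
[6] i8&i9  add+blt  -- 2-wide

PAIRS = 3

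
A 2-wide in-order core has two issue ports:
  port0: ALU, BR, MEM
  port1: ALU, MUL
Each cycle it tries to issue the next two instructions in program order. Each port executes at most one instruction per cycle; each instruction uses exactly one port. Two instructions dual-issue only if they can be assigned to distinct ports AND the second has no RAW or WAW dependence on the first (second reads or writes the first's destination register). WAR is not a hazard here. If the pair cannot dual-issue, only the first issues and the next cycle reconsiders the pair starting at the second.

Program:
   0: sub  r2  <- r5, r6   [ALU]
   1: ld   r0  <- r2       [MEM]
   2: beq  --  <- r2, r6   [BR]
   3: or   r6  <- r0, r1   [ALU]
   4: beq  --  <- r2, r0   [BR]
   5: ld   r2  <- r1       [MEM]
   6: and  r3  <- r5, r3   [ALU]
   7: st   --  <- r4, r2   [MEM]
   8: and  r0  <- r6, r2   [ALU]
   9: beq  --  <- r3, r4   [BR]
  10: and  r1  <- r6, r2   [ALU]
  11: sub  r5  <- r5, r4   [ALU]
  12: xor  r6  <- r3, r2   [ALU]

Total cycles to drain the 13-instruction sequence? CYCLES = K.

  cy0 -> i0 (sub) RAW r2
  cy1 -> i1 (ld) no-port MEM/BR
  cy2 -> i2&i3 (beq/or) pair
  cy3 -> i4 (beq) no-port BR/MEM
  cy4 -> i5&i6 (ld/and) pair
  cy5 -> i7&i8 (st/and) pair
  cy6 -> i9&i10 (beq/and) pair
  cy7 -> i11&i12 (sub/xor) pair

CYCLES = 8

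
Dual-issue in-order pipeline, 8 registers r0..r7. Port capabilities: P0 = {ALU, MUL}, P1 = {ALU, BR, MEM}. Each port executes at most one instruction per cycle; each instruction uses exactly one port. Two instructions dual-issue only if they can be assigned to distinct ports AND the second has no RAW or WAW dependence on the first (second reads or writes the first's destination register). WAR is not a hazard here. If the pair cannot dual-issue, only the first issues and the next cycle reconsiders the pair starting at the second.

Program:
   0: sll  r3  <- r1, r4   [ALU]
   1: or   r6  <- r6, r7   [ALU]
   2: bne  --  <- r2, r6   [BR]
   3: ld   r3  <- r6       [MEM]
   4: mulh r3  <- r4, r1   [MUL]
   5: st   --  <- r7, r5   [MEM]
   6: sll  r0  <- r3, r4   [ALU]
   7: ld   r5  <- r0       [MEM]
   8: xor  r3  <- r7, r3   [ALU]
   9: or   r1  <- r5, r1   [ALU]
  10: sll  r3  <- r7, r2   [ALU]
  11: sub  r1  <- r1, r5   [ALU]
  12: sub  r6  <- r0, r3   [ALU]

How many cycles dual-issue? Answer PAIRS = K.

PAIRS = 5

c0: i0&i1 sll.ALU+or.ALU  2-wide
c1: i2 bne.BR  no-port BR/MEM
c2: i3 ld.MEM  WAW r3
c3: i4&i5 mulh.MUL+st.MEM  2-wide
c4: i6 sll.ALU  RAW r0
c5: i7&i8 ld.MEM+xor.ALU  2-wide
c6: i9&i10 or.ALU+sll.ALU  2-wide
c7: i11&i12 sub.ALU+sub.ALU  2-wide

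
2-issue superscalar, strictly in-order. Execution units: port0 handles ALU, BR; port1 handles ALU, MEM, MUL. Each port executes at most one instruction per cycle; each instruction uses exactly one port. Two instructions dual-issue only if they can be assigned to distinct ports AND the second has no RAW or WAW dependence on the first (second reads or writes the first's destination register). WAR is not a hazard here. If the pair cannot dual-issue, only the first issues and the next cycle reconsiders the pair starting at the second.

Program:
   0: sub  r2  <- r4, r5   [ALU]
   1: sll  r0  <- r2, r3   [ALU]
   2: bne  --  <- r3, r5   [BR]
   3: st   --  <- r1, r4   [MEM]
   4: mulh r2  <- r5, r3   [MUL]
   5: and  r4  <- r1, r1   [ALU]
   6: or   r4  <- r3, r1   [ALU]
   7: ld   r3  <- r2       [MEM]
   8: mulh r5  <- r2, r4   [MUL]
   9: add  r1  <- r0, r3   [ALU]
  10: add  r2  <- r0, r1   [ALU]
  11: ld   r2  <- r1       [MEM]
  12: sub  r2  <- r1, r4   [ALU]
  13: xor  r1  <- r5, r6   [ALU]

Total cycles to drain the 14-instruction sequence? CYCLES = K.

CYCLES = 9

t=0 i0:sub ; RAW r2
t=1 i1+i2:sll bne ; dual
t=2 i3:st ; no-port MEM/MUL
t=3 i4+i5:mulh and ; dual
t=4 i6+i7:or ld ; dual
t=5 i8+i9:mulh add ; dual
t=6 i10:add ; WAW r2
t=7 i11:ld ; WAW r2
t=8 i12+i13:sub xor ; dual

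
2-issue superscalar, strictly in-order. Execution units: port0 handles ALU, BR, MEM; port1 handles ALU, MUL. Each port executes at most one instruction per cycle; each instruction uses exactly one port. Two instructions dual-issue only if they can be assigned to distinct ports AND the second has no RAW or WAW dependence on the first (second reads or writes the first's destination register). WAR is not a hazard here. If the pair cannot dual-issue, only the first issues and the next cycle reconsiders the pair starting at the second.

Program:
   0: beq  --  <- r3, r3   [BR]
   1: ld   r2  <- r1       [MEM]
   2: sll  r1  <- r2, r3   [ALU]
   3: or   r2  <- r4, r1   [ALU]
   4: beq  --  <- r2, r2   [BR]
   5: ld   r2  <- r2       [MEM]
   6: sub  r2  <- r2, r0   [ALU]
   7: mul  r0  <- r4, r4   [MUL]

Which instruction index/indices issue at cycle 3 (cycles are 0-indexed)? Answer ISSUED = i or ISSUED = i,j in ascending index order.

0. beq @i0  | no-port BR/MEM
1. ld @i1  | RAW r2
2. sll @i2  | RAW r1
3. or @i3  | RAW r2
4. beq @i4  | no-port BR/MEM
5. ld @i5  | RAW+WAW r2
6. sub mul @i6/i7  | 2-wide

ISSUED = 3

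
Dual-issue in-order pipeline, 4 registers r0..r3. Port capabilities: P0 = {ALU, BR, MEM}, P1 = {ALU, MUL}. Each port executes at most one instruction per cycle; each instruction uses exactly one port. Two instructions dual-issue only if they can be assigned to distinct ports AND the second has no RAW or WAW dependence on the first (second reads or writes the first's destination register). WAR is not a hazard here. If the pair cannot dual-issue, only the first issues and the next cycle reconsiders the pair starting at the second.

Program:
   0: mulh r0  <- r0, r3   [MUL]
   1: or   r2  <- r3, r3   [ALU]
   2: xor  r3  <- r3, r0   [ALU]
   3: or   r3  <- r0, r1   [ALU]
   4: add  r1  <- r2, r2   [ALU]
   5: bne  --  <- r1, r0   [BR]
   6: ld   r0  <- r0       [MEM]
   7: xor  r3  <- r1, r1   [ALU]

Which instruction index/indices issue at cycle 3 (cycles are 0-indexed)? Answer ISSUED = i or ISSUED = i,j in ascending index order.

c0: i0,i1 mulh.MUL or.ALU  pair
c1: i2 xor.ALU  WAW r3
c2: i3,i4 or.ALU add.ALU  pair
c3: i5 bne.BR  no-port BR/MEM
c4: i6,i7 ld.MEM xor.ALU  pair

ISSUED = 5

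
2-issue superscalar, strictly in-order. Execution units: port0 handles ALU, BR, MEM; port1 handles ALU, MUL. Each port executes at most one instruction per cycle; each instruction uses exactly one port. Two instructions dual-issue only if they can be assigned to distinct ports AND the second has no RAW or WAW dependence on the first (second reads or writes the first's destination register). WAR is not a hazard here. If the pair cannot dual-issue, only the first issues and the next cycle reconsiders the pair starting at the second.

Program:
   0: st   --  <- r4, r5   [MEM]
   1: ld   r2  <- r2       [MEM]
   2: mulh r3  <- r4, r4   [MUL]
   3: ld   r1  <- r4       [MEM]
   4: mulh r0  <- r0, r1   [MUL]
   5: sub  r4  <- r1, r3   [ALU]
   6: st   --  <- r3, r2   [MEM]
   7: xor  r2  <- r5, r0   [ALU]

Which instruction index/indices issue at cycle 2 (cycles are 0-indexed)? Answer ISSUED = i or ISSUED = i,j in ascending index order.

t=0 i0:st.MEM ; no-port MEM/MEM
t=1 i1,i2:ld.MEM+mulh.MUL ; 2-wide
t=2 i3:ld.MEM ; RAW r1
t=3 i4,i5:mulh.MUL+sub.ALU ; 2-wide
t=4 i6,i7:st.MEM+xor.ALU ; 2-wide

ISSUED = 3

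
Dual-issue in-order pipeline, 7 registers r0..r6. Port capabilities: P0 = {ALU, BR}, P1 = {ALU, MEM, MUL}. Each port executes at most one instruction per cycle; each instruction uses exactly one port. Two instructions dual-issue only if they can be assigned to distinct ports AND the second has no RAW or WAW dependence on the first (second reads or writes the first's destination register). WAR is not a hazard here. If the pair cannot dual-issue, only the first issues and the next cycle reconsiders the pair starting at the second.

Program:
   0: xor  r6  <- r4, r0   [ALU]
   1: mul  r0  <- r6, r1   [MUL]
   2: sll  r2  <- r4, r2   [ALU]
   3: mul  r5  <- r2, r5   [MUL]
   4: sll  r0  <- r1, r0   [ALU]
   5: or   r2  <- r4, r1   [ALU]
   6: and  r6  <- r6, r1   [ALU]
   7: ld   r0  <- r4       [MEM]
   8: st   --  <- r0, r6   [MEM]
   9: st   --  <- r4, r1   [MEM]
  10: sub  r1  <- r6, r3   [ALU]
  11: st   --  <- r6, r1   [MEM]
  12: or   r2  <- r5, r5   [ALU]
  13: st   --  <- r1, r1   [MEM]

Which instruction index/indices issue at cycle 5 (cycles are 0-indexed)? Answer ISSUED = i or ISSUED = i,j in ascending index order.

ISSUED = 8

t=0 i0:xor ; RAW r6
t=1 i1+i2:mul;sll ; dual
t=2 i3+i4:mul;sll ; dual
t=3 i5+i6:or;and ; dual
t=4 i7:ld ; no-port MEM/MEM
t=5 i8:st ; no-port MEM/MEM
t=6 i9+i10:st;sub ; dual
t=7 i11+i12:st;or ; dual
t=8 i13:st ; tail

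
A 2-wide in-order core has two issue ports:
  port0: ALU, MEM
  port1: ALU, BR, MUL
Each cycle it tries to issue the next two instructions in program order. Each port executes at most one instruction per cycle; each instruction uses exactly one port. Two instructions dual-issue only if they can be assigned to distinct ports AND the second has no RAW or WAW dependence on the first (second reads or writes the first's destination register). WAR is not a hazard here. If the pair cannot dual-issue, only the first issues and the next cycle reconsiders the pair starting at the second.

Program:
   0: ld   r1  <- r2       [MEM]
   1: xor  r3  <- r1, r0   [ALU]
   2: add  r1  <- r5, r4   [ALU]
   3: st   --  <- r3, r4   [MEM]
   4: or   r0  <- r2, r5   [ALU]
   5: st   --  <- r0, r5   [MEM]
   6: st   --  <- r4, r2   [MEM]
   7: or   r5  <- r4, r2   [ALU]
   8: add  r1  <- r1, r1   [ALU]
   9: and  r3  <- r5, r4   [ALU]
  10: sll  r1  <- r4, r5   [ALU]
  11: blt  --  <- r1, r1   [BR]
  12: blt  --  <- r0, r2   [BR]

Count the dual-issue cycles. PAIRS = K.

t=0 i0:ld ; RAW r1
t=1 i1+i2:xor/add ; dual
t=2 i3+i4:st/or ; dual
t=3 i5:st ; no-port MEM/MEM
t=4 i6+i7:st/or ; dual
t=5 i8+i9:add/and ; dual
t=6 i10:sll ; RAW r1
t=7 i11:blt ; no-port BR/BR
t=8 i12:blt ; tail

PAIRS = 4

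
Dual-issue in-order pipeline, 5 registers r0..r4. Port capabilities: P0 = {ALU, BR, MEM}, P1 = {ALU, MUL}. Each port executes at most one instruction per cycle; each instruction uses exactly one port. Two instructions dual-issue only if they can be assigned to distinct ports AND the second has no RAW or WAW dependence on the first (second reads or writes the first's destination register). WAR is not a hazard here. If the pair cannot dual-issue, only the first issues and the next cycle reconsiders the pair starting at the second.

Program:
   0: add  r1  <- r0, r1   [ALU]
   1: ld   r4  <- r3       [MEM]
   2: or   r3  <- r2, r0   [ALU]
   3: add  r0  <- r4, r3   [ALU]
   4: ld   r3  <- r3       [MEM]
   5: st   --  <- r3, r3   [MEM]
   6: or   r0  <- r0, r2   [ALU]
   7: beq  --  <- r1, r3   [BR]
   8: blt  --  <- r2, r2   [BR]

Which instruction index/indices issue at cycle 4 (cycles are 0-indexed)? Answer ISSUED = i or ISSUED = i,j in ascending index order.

t=0 i0&i1:add ld ; 2-wide
t=1 i2:or ; RAW r3
t=2 i3&i4:add ld ; 2-wide
t=3 i5&i6:st or ; 2-wide
t=4 i7:beq ; no-port BR/BR
t=5 i8:blt ; tail

ISSUED = 7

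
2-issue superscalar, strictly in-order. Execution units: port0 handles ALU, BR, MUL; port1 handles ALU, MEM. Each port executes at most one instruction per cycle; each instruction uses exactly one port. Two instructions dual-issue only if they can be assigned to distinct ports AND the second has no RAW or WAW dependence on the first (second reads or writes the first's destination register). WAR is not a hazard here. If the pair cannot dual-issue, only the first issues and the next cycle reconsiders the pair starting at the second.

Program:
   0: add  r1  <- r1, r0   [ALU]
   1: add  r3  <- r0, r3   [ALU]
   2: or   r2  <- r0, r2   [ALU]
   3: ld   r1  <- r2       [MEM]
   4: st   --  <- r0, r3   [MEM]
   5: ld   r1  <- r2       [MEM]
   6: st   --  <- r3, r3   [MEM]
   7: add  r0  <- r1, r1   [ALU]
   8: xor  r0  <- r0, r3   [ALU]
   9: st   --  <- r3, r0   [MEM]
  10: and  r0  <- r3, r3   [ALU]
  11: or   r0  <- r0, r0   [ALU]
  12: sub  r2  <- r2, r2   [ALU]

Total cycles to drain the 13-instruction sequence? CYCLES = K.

CYCLES = 9

  cy0 -> i0,i1 (add.ALU;add.ALU) dual
  cy1 -> i2 (or.ALU) RAW r2
  cy2 -> i3 (ld.MEM) no-port MEM/MEM
  cy3 -> i4 (st.MEM) no-port MEM/MEM
  cy4 -> i5 (ld.MEM) no-port MEM/MEM
  cy5 -> i6,i7 (st.MEM;add.ALU) dual
  cy6 -> i8 (xor.ALU) RAW r0
  cy7 -> i9,i10 (st.MEM;and.ALU) dual
  cy8 -> i11,i12 (or.ALU;sub.ALU) dual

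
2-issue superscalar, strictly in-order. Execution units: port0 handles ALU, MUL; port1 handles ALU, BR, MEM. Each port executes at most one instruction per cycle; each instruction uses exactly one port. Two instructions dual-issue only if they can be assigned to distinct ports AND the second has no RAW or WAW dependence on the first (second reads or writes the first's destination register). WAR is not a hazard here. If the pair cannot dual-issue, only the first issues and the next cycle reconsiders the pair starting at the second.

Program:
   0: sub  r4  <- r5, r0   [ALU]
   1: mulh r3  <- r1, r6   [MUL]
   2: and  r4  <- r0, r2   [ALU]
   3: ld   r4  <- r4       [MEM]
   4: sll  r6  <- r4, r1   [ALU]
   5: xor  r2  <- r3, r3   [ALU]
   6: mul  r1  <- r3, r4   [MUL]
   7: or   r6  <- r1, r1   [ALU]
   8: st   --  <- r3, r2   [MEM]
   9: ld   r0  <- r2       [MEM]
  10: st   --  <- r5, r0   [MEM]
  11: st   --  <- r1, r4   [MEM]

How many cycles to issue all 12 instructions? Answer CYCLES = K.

CYCLES = 9

#0 head=0: sub;mulh i0&i1 2-wide
#1 head=2: and i2 RAW+WAW r4
#2 head=3: ld i3 RAW r4
#3 head=4: sll;xor i4&i5 2-wide
#4 head=6: mul i6 RAW r1
#5 head=7: or;st i7&i8 2-wide
#6 head=9: ld i9 no-port MEM/MEM
#7 head=10: st i10 no-port MEM/MEM
#8 head=11: st i11 tail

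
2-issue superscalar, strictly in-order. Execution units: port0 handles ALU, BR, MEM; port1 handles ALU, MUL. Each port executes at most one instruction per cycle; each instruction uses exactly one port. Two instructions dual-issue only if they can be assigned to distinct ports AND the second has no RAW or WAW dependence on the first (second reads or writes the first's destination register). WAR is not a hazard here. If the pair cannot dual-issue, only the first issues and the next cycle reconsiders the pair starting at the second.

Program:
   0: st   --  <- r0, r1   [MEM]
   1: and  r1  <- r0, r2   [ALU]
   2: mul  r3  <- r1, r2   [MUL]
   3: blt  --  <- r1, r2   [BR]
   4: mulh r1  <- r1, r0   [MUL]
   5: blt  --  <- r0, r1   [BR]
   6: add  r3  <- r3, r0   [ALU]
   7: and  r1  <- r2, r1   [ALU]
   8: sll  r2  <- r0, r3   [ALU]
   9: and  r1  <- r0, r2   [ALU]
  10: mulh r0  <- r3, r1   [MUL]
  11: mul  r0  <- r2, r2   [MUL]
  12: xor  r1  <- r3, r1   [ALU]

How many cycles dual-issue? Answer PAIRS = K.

0. st.MEM and.ALU @i0&i1  | dual
1. mul.MUL blt.BR @i2&i3  | dual
2. mulh.MUL @i4  | RAW r1
3. blt.BR add.ALU @i5&i6  | dual
4. and.ALU sll.ALU @i7&i8  | dual
5. and.ALU @i9  | RAW r1
6. mulh.MUL @i10  | no-port MUL/MUL
7. mul.MUL xor.ALU @i11&i12  | dual

PAIRS = 5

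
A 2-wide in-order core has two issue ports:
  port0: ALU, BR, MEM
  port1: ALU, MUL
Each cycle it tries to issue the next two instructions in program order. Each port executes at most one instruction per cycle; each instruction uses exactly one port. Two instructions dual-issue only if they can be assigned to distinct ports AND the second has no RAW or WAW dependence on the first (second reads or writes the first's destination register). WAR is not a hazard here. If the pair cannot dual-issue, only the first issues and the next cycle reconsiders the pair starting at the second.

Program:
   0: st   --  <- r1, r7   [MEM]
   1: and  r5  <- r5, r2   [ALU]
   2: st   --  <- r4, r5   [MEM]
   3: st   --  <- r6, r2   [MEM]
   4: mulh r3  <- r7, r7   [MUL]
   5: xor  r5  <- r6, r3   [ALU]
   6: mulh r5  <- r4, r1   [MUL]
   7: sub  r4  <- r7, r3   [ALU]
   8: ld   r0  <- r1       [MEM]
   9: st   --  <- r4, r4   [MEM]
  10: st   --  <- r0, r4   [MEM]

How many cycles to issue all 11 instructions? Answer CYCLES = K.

CYCLES = 8

#0 head=0: st;and i0+i1 2-wide
#1 head=2: st i2 no-port MEM/MEM
#2 head=3: st;mulh i3+i4 2-wide
#3 head=5: xor i5 WAW r5
#4 head=6: mulh;sub i6+i7 2-wide
#5 head=8: ld i8 no-port MEM/MEM
#6 head=9: st i9 no-port MEM/MEM
#7 head=10: st i10 tail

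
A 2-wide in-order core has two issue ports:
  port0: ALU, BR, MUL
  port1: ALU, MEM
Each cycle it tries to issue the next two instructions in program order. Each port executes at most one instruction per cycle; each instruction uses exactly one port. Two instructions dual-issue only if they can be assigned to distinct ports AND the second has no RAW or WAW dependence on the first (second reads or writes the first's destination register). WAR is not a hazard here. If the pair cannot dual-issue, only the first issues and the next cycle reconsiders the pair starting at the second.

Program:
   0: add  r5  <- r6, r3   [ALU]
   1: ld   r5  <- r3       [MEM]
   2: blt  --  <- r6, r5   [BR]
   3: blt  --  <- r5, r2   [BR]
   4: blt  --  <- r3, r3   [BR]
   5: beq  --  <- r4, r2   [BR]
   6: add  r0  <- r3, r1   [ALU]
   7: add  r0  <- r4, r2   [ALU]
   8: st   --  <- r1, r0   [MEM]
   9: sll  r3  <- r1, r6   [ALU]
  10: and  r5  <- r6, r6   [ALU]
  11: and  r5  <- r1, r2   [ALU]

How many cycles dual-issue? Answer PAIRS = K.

[0] i0  add  -- WAW r5
[1] i1  ld  -- RAW r5
[2] i2  blt  -- no-port BR/BR
[3] i3  blt  -- no-port BR/BR
[4] i4  blt  -- no-port BR/BR
[5] i5/i6  beq+add  -- 2-wide
[6] i7  add  -- RAW r0
[7] i8/i9  st+sll  -- 2-wide
[8] i10  and  -- WAW r5
[9] i11  and  -- tail

PAIRS = 2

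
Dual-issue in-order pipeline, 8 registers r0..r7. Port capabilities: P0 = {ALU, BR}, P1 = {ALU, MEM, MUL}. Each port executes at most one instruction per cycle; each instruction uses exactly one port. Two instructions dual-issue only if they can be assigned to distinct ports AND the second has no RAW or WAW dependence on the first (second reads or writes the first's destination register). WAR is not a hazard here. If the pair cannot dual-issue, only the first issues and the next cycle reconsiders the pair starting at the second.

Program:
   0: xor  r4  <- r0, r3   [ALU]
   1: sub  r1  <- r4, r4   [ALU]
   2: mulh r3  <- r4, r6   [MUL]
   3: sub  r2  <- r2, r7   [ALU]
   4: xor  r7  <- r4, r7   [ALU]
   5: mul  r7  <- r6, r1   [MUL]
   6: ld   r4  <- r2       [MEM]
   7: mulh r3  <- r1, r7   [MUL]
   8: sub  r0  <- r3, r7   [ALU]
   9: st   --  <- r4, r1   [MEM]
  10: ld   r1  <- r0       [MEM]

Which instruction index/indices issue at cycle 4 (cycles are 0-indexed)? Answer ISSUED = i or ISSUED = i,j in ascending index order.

ISSUED = 6

  cy0 -> i0 (xor) RAW r4
  cy1 -> i1,i2 (sub mulh) pair
  cy2 -> i3,i4 (sub xor) pair
  cy3 -> i5 (mul) no-port MUL/MEM
  cy4 -> i6 (ld) no-port MEM/MUL
  cy5 -> i7 (mulh) RAW r3
  cy6 -> i8,i9 (sub st) pair
  cy7 -> i10 (ld) tail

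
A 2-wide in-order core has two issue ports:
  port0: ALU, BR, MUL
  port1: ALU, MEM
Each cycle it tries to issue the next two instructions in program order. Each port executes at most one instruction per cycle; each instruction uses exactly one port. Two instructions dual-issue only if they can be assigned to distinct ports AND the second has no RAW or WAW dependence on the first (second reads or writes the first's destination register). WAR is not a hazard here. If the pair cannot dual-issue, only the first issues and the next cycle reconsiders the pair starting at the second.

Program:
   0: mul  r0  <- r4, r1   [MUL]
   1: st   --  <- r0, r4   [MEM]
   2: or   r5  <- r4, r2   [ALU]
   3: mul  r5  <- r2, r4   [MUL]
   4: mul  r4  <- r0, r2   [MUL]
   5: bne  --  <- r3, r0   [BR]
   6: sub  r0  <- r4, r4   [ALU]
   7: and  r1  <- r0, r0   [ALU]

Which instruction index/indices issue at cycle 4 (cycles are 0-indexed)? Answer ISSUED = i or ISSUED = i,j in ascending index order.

ISSUED = 5,6

#0 head=0: mul.MUL i0 RAW r0
#1 head=1: st.MEM/or.ALU i1&i2 pair
#2 head=3: mul.MUL i3 no-port MUL/MUL
#3 head=4: mul.MUL i4 no-port MUL/BR
#4 head=5: bne.BR/sub.ALU i5&i6 pair
#5 head=7: and.ALU i7 tail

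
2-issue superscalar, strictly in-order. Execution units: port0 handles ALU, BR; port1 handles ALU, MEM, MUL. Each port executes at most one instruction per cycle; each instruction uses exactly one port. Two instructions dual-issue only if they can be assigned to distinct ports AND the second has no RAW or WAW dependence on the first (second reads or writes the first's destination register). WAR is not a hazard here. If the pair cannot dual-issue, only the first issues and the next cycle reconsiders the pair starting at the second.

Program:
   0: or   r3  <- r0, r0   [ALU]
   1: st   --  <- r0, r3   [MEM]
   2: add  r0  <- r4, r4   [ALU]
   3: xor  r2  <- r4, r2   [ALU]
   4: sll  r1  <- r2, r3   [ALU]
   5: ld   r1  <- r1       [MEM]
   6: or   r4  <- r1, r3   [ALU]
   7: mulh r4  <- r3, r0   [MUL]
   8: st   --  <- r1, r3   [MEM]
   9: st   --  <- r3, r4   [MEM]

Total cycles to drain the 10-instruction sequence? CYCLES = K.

t=0 i0:or.ALU ; RAW r3
t=1 i1&i2:st.MEM add.ALU ; 2-wide
t=2 i3:xor.ALU ; RAW r2
t=3 i4:sll.ALU ; RAW+WAW r1
t=4 i5:ld.MEM ; RAW r1
t=5 i6:or.ALU ; WAW r4
t=6 i7:mulh.MUL ; no-port MUL/MEM
t=7 i8:st.MEM ; no-port MEM/MEM
t=8 i9:st.MEM ; tail

CYCLES = 9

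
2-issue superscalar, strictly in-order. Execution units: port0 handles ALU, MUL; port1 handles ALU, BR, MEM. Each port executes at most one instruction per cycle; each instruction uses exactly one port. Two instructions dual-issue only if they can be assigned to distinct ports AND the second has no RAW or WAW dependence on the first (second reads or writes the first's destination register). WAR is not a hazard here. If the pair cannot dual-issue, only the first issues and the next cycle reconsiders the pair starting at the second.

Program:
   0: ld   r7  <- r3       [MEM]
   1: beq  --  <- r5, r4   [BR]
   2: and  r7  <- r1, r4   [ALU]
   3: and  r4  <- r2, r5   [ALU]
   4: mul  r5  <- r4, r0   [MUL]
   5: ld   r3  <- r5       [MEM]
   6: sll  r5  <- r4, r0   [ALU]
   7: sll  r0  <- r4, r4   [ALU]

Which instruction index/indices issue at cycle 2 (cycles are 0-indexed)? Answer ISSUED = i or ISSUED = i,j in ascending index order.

ISSUED = 3

#0 head=0: ld.MEM i0 no-port MEM/BR
#1 head=1: beq.BR;and.ALU i1/i2 dual
#2 head=3: and.ALU i3 RAW r4
#3 head=4: mul.MUL i4 RAW r5
#4 head=5: ld.MEM;sll.ALU i5/i6 dual
#5 head=7: sll.ALU i7 tail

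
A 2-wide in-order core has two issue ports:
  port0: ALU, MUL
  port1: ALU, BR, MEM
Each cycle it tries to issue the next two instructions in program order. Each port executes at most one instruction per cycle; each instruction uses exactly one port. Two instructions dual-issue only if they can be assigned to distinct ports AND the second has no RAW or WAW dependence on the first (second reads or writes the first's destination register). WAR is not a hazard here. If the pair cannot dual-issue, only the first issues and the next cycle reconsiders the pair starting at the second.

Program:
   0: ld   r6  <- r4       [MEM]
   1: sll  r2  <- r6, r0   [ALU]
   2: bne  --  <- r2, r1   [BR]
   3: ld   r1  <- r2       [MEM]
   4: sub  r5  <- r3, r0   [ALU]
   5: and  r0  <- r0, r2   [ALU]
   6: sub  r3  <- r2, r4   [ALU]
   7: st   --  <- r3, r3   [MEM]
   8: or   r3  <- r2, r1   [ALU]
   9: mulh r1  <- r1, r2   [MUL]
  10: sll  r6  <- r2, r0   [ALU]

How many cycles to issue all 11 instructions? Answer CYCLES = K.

t=0 i0:ld.MEM ; RAW r6
t=1 i1:sll.ALU ; RAW r2
t=2 i2:bne.BR ; no-port BR/MEM
t=3 i3,i4:ld.MEM+sub.ALU ; pair
t=4 i5,i6:and.ALU+sub.ALU ; pair
t=5 i7,i8:st.MEM+or.ALU ; pair
t=6 i9,i10:mulh.MUL+sll.ALU ; pair

CYCLES = 7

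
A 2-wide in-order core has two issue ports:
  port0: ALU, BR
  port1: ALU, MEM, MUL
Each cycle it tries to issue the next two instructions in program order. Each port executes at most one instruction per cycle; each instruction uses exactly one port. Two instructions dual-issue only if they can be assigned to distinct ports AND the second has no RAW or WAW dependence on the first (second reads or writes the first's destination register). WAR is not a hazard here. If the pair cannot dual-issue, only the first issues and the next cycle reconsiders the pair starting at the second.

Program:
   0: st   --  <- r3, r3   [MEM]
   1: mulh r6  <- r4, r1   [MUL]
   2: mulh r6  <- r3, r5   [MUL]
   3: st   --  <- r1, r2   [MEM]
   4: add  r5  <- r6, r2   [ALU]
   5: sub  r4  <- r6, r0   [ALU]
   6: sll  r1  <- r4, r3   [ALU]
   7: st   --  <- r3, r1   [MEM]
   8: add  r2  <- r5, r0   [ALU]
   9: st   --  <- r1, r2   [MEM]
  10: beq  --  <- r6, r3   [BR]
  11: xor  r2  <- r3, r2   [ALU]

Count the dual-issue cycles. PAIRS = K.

  cy0 -> i0 (st) no-port MEM/MUL
  cy1 -> i1 (mulh) no-port MUL/MUL
  cy2 -> i2 (mulh) no-port MUL/MEM
  cy3 -> i3&i4 (st/add) dual
  cy4 -> i5 (sub) RAW r4
  cy5 -> i6 (sll) RAW r1
  cy6 -> i7&i8 (st/add) dual
  cy7 -> i9&i10 (st/beq) dual
  cy8 -> i11 (xor) tail

PAIRS = 3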